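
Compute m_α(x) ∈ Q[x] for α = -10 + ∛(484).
m_α(x) = x^3 + 30x^2 + 300x + 516

Set β = α + 10 = ∛(484), so β^3 = 484. Then (α + 10)^3 - 484 = 0, i.e. α is a root of g(x) = (x + 10)^3 - 484 = x^3 + 30x^2 + 300x + 516. Since g(x) = h(x + 10) where h(x) = x^3 - 484, and h is irreducible over Q (because 484 is not a perfect cube, so h has no rational root, and a monic cubic with no rational root is irreducible), g is also irreducible (irreducibility is preserved under the substitution x → x + 10). Hence m_α(x) = x^3 + 30x^2 + 300x + 516.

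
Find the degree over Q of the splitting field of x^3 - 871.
[K : Q] = 6

The roots of x^3 - 871 are ∛871, ω∛871, ω^2∛871 where ω = e^(2πi/3) is a primitive cube root of unity, so K = Q(∛871, ω). Now [Q(∛871):Q] = 3 (since 871 is not a perfect cube, x^3 - 871 is irreducible) and [Q(ω):Q] = 2. Both 2 and 3 divide [K:Q], and [K:Q] ≤ 3·2 = 6, so [K:Q] = 6. (Equivalently: Q(∛871) ⊂ R but ω ∉ R, so [K : Q(∛871)] = 2.)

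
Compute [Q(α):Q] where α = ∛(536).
[Q(α):Q] = 3

The minimal polynomial of α is x^3 - 536, irreducible over Q since 536 is not a perfect cube (so x^3 - 536 has no rational root). Hence [Q(α):Q] = deg(m_α) = 3.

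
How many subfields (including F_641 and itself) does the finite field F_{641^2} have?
F_{641^2} has 2 subfields

The subfields of F_{p^n} are exactly the fields F_{p^d} for d | n (each is the fixed field of the unique index-d subgroup of Gal(F_{p^n}/F_p) ≅ Z/nZ). The divisors of n = 2 are {1, 2}, giving 2 subfields: F_{641^1}, F_{641^2}.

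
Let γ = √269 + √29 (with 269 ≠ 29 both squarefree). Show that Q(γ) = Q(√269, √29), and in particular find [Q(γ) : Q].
[Q(γ) : Q] = 4 (equivalently, Q(γ) = Q(√269, √29))

Obviously Q(γ) ⊆ Q(√269, √29), and [Q(√269, √29):Q] = 4 (since 269, 29 are distinct squarefree integers > 1 with 7801 not a perfect square). To show equality we compute the minimal polynomial of γ. From γ = √269 + √29: γ^2 = 269 + 2√(7801) + 29 = 298 + 2√(7801), so γ^2 - 298 = 2√(7801); squaring, (γ^2 - 298)^2 = 4·7801, i.e. γ^4 - 596γ^2 + 88804 - 31204 = 0, i.e. γ^4 - 596γ^2 + 57600 = 0. So γ is a root of x^4 - 596x^2 + 57600. This polynomial is irreducible over Q: it has no rational root (each ±√269 ± √29 is irrational), and any factorization into two quadratics over Q would force √(7801) ∈ Q (pairing opposite roots) or √269, √29 ∈ Q (other pairings), all impossible. Hence [Q(γ):Q] = 4 = [Q(√269, √29):Q], so Q(γ) = Q(√269, √29).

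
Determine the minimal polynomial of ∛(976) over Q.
m_α(x) = x^3 - 976

α satisfies α^3 = 976, so x^3 - 976 annihilates α. By the rational root test, a rational root p/q (in lowest terms) of x^3 - 976 would satisfy p^3 = 976 q^3, forcing q = 1 and p^3 = 976; but 976 is not a perfect cube, contradiction. A monic cubic over Q with no rational root is irreducible (any nontrivial factorization would include a linear factor). Hence x^3 - 976 is the minimal polynomial of α, and in particular [Q(α):Q] = 3.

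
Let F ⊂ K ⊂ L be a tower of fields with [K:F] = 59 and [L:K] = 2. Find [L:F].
[L:F] = 118

The tower law says that for any tower of field extensions F ⊂ K ⊂ L with finite degrees, [L:F] = [L:K] · [K:F]. Here this gives [L:F] = 2 · 59 = 118.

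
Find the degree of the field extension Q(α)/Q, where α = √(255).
[Q(α):Q] = 2

[Q(α):Q] equals the degree of the minimal polynomial of α. Here α^2 = 255 and x^2 - 255 is irreducible (d = 255 is squarefree, ≠ 1, hence not a square), so deg(m_α) = 2. Thus [Q(α):Q] = 2.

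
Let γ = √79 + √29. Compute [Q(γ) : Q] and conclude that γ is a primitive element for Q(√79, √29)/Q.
[Q(γ) : Q] = 4 (equivalently, Q(γ) = Q(√79, √29))

Obviously Q(γ) ⊆ Q(√79, √29), and [Q(√79, √29):Q] = 4 (since 79, 29 are distinct squarefree integers > 1 with 2291 not a perfect square). To show equality we compute the minimal polynomial of γ. From γ = √79 + √29: γ^2 = 79 + 2√(2291) + 29 = 108 + 2√(2291), so γ^2 - 108 = 2√(2291); squaring, (γ^2 - 108)^2 = 4·2291, i.e. γ^4 - 216γ^2 + 11664 - 9164 = 0, i.e. γ^4 - 216γ^2 + 2500 = 0. So γ is a root of x^4 - 216x^2 + 2500. This polynomial is irreducible over Q: it has no rational root (each ±√79 ± √29 is irrational), and any factorization into two quadratics over Q would force √(2291) ∈ Q (pairing opposite roots) or √79, √29 ∈ Q (other pairings), all impossible. Hence [Q(γ):Q] = 4 = [Q(√79, √29):Q], so Q(γ) = Q(√79, √29).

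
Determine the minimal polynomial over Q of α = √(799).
m_α(x) = x^2 - 799

α satisfies α^2 - 799 = 0, so x^2 - 799 annihilates α. Since d = 799 is squarefree and ≠ 1, it is not a perfect square in Q, so x^2 - 799 has no rational root and is therefore irreducible over Q (a degree-2 polynomial over a field is irreducible iff it has no root). Hence m_α(x) = x^2 - 799.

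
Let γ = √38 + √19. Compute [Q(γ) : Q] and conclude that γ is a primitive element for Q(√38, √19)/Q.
[Q(γ) : Q] = 4 (equivalently, Q(γ) = Q(√38, √19))

Obviously Q(γ) ⊆ Q(√38, √19), and [Q(√38, √19):Q] = 4 (since 38, 19 are distinct squarefree integers > 1 with 722 not a perfect square). To show equality we compute the minimal polynomial of γ. From γ = √38 + √19: γ^2 = 38 + 2√(722) + 19 = 57 + 2√(722), so γ^2 - 57 = 2√(722); squaring, (γ^2 - 57)^2 = 4·722, i.e. γ^4 - 114γ^2 + 3249 - 2888 = 0, i.e. γ^4 - 114γ^2 + 361 = 0. So γ is a root of x^4 - 114x^2 + 361. This polynomial is irreducible over Q: it has no rational root (each ±√38 ± √19 is irrational), and any factorization into two quadratics over Q would force √(722) ∈ Q (pairing opposite roots) or √38, √19 ∈ Q (other pairings), all impossible. Hence [Q(γ):Q] = 4 = [Q(√38, √19):Q], so Q(γ) = Q(√38, √19).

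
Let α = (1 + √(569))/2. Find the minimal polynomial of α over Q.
m_α(x) = x^2 - x - 142

From 2α - 1 = √(569), squaring gives (2α - 1)^2 = 569, i.e. 4α^2 - 4α + 1 = 569, so α^2 - α + (1 - 569)/4 = 0. Since 569 ≡ 1 (mod 4), (1 - 569)/4 = -142 ∈ Z. The polynomial x^2 - x - 142 has discriminant 1 - 4·(-142) = 569, which is not a perfect square in Q (d = 569 is squarefree and ≠ 1), so x^2 - x - 142 is irreducible over Q. It is the minimal polynomial of α.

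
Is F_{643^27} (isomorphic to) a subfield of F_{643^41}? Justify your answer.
No: F_{643^27} is not a subfield of F_{643^41}

F_{p^m} embeds in F_{p^n} iff m | n. Here 27 ∤ 41 (since 41 = 1·27 + 14 with remainder 14 ≠ 0), so F_{643^27} is not a subfield of F_{643^41}. Equivalently: if it were, the tower law would give 27 = [F_{643^27}:F_643] dividing [F_{643^41}:F_643] = 41, contradiction.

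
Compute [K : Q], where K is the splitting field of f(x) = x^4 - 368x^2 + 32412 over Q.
[K : Q] = 4

Solving the quadratic in x^2: x^2 = (368 ± √(368^2 - 4·32412))/2 = (368 ± √5776)/2 = (368 ± 76)/2, giving x^2 = 146 or x^2 = 222. So f(x) = (x^2 - 146)(x^2 - 222) and the roots of f are ±√146, ±√222. Hence the splitting field is K = Q(√146, √222). Since 146 and 222 are distinct squarefree integers > 1, their product 32412 is not a perfect square, so √222 ∉ Q(√146). By the tower law [K:Q] = [Q(√146,√222):Q(√146)] · [Q(√146):Q] = 2 · 2 = 4.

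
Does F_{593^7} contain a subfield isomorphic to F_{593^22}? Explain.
No: F_{593^22} is not a subfield of F_{593^7}

F_{p^m} embeds in F_{p^n} iff m | n. Here 22 ∤ 7 (since 7 = 0·22 + 7 with remainder 7 ≠ 0), so F_{593^22} is not a subfield of F_{593^7}. Equivalently: if it were, the tower law would give 22 = [F_{593^22}:F_593] dividing [F_{593^7}:F_593] = 7, contradiction.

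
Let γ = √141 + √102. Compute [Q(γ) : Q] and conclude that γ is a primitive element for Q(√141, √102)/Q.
[Q(γ) : Q] = 4 (equivalently, Q(γ) = Q(√141, √102))

Obviously Q(γ) ⊆ Q(√141, √102), and [Q(√141, √102):Q] = 4 (since 141, 102 are distinct squarefree integers > 1 with 14382 not a perfect square). To show equality we compute the minimal polynomial of γ. From γ = √141 + √102: γ^2 = 141 + 2√(14382) + 102 = 243 + 2√(14382), so γ^2 - 243 = 2√(14382); squaring, (γ^2 - 243)^2 = 4·14382, i.e. γ^4 - 486γ^2 + 59049 - 57528 = 0, i.e. γ^4 - 486γ^2 + 1521 = 0. So γ is a root of x^4 - 486x^2 + 1521. This polynomial is irreducible over Q: it has no rational root (each ±√141 ± √102 is irrational), and any factorization into two quadratics over Q would force √(14382) ∈ Q (pairing opposite roots) or √141, √102 ∈ Q (other pairings), all impossible. Hence [Q(γ):Q] = 4 = [Q(√141, √102):Q], so Q(γ) = Q(√141, √102).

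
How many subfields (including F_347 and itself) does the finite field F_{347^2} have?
F_{347^2} has 2 subfields

The subfields of F_{p^n} are exactly the fields F_{p^d} for d | n (each is the fixed field of the unique index-d subgroup of Gal(F_{p^n}/F_p) ≅ Z/nZ). The divisors of n = 2 are {1, 2}, giving 2 subfields: F_{347^1}, F_{347^2}.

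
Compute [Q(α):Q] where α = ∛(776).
[Q(α):Q] = 3

The minimal polynomial of α is x^3 - 776, irreducible over Q since 776 is not a perfect cube (so x^3 - 776 has no rational root). Hence [Q(α):Q] = deg(m_α) = 3.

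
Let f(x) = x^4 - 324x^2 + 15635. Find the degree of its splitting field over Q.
[K : Q] = 4

Solving the quadratic in x^2: x^2 = (324 ± √(324^2 - 4·15635))/2 = (324 ± √42436)/2 = (324 ± 206)/2, giving x^2 = 59 or x^2 = 265. So f(x) = (x^2 - 59)(x^2 - 265) and the roots of f are ±√59, ±√265. Hence the splitting field is K = Q(√59, √265). Since 59 and 265 are distinct squarefree integers > 1, their product 15635 is not a perfect square, so √265 ∉ Q(√59). By the tower law [K:Q] = [Q(√59,√265):Q(√59)] · [Q(√59):Q] = 2 · 2 = 4.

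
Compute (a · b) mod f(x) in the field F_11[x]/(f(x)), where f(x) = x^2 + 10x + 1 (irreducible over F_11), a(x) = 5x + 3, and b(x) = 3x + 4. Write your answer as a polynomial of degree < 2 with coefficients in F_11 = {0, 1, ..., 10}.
a · b ≡ 8 (mod f(x))

Multiply in F_11[x]: a(x)·b(x) = (5x + 3)·(3x + 4) = 4x^2 + 7x + 1. This has degree ≥ 2, so divide by f(x) over F_11: 4x^2 + 7x + 1 = (4)·(x^2 + 10x + 1) + (8). Hence a·b ≡ 8 (mod f). (F_11[x]/(f) is a field with 11^2 = 121 elements since f is irreducible of degree 2.)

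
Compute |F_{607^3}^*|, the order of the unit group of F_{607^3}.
|F_{607^3}^*| = 223648542

F_{607^3} has 607^3 = 223648543 elements; its multiplicative group consists of all nonzero elements, so |F_{607^3}^*| = 223648543 - 1 = 223648542. (It is cyclic since any finite subgroup of the multiplicative group of a field is cyclic.)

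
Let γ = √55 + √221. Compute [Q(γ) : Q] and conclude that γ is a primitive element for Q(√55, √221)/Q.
[Q(γ) : Q] = 4 (equivalently, Q(γ) = Q(√55, √221))

Obviously Q(γ) ⊆ Q(√55, √221), and [Q(√55, √221):Q] = 4 (since 55, 221 are distinct squarefree integers > 1 with 12155 not a perfect square). To show equality we compute the minimal polynomial of γ. From γ = √55 + √221: γ^2 = 55 + 2√(12155) + 221 = 276 + 2√(12155), so γ^2 - 276 = 2√(12155); squaring, (γ^2 - 276)^2 = 4·12155, i.e. γ^4 - 552γ^2 + 76176 - 48620 = 0, i.e. γ^4 - 552γ^2 + 27556 = 0. So γ is a root of x^4 - 552x^2 + 27556. This polynomial is irreducible over Q: it has no rational root (each ±√55 ± √221 is irrational), and any factorization into two quadratics over Q would force √(12155) ∈ Q (pairing opposite roots) or √55, √221 ∈ Q (other pairings), all impossible. Hence [Q(γ):Q] = 4 = [Q(√55, √221):Q], so Q(γ) = Q(√55, √221).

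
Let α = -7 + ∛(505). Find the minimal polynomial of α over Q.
m_α(x) = x^3 + 21x^2 + 147x - 162

Set β = α + 7 = ∛(505), so β^3 = 505. Then (α + 7)^3 - 505 = 0, i.e. α is a root of g(x) = (x + 7)^3 - 505 = x^3 + 21x^2 + 147x - 162. Since g(x) = h(x + 7) where h(x) = x^3 - 505, and h is irreducible over Q (because 505 is not a perfect cube, so h has no rational root, and a monic cubic with no rational root is irreducible), g is also irreducible (irreducibility is preserved under the substitution x → x + 7). Hence m_α(x) = x^3 + 21x^2 + 147x - 162.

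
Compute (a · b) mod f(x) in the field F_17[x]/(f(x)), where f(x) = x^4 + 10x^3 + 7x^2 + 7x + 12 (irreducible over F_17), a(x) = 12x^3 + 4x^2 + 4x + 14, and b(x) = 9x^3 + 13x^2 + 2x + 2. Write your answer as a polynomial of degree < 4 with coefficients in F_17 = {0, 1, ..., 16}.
a · b ≡ 14x^3 + 13x^2 + 11x (mod f(x))

Multiply in F_17[x]: a(x)·b(x) = (12x^3 + 4x^2 + 4x + 14)·(9x^3 + 13x^2 + 2x + 2) = 6x^6 + 5x^5 + 10x^4 + 6x^3 + 11x^2 + 2x + 11. This has degree ≥ 4, so divide by f(x) over F_17: 6x^6 + 5x^5 + 10x^4 + 6x^3 + 11x^2 + 2x + 11 = (6x^2 + 13x + 8)·(x^4 + 10x^3 + 7x^2 + 7x + 12) + (14x^3 + 13x^2 + 11x). Hence a·b ≡ 14x^3 + 13x^2 + 11x (mod f). (F_17[x]/(f) is a field with 17^4 = 83521 elements since f is irreducible of degree 4.)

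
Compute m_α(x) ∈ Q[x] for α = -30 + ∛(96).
m_α(x) = x^3 + 90x^2 + 2700x + 26904

Set β = α + 30 = ∛(96), so β^3 = 96. Then (α + 30)^3 - 96 = 0, i.e. α is a root of g(x) = (x + 30)^3 - 96 = x^3 + 90x^2 + 2700x + 26904. Since g(x) = h(x + 30) where h(x) = x^3 - 96, and h is irreducible over Q (because 96 is not a perfect cube, so h has no rational root, and a monic cubic with no rational root is irreducible), g is also irreducible (irreducibility is preserved under the substitution x → x + 30). Hence m_α(x) = x^3 + 90x^2 + 2700x + 26904.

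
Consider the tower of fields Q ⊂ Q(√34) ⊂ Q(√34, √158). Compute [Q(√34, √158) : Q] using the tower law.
[Q(√34, √158) : Q] = 4

[Q(√34):Q] = 2 (min poly x^2 - 34, irreducible since 34 is squarefree > 1). For the top step, suppose √158 ∈ Q(√34), say √158 = c + d√34 with c, d ∈ Q. Squaring: 158 = c^2 + 34d^2 + 2cd√34. Since √34 ∉ Q this forces 2cd = 0. If d = 0 then √158 = c ∈ Q, contradicting 158 squarefree > 1. If c = 0 then 158 = 34d^2, so 34·158 = (34d)^2 is a perfect square in Q — but 34·158 = 5372 is not a perfect square (since 34 and 158 are distinct squarefree integers). Contradiction. Hence √158 ∉ Q(√34), so x^2 - 158 stays irreducible over Q(√34) and [Q(√34, √158) : Q(√34)] = 2. By the tower law, [Q(√34, √158) : Q] = 2 · 2 = 4.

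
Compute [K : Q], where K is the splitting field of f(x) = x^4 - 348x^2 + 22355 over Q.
[K : Q] = 4

Solving the quadratic in x^2: x^2 = (348 ± √(348^2 - 4·22355))/2 = (348 ± √31684)/2 = (348 ± 178)/2, giving x^2 = 263 or x^2 = 85. So f(x) = (x^2 - 263)(x^2 - 85) and the roots of f are ±√263, ±√85. Hence the splitting field is K = Q(√263, √85). Since 263 and 85 are distinct squarefree integers > 1, their product 22355 is not a perfect square, so √85 ∉ Q(√263). By the tower law [K:Q] = [Q(√263,√85):Q(√263)] · [Q(√263):Q] = 2 · 2 = 4.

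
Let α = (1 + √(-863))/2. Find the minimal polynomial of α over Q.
m_α(x) = x^2 - x + 216

From 2α - 1 = √(-863), squaring gives (2α - 1)^2 = -863, i.e. 4α^2 - 4α + 1 = -863, so α^2 - α + (1 + 863)/4 = 0. Since -863 ≡ 1 (mod 4), (1 + 863)/4 = 216 ∈ Z. The polynomial x^2 - x + 216 has discriminant 1 - 4·(216) = -863, which is not a perfect square in Q (d = -863 is squarefree and ≠ 1), so x^2 - x + 216 is irreducible over Q. It is the minimal polynomial of α.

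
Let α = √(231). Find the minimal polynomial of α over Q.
m_α(x) = x^2 - 231

α satisfies α^2 - 231 = 0, so x^2 - 231 annihilates α. Since d = 231 is squarefree and ≠ 1, it is not a perfect square in Q, so x^2 - 231 has no rational root and is therefore irreducible over Q (a degree-2 polynomial over a field is irreducible iff it has no root). Hence m_α(x) = x^2 - 231.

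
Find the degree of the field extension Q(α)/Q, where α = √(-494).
[Q(α):Q] = 2

[Q(α):Q] equals the degree of the minimal polynomial of α. Here α^2 = -494 and x^2 + 494 is irreducible (d = -494 is squarefree, ≠ 1, hence not a square), so deg(m_α) = 2. Thus [Q(α):Q] = 2.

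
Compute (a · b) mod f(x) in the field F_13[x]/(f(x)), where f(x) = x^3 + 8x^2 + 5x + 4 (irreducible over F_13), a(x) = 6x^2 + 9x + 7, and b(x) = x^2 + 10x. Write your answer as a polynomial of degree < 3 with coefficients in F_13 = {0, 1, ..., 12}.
a · b ≡ 3x^2 + 6x + 7 (mod f(x))

Multiply in F_13[x]: a(x)·b(x) = (6x^2 + 9x + 7)·(x^2 + 10x) = 6x^4 + 4x^3 + 6x^2 + 5x. This has degree ≥ 3, so divide by f(x) over F_13: 6x^4 + 4x^3 + 6x^2 + 5x = (6x + 8)·(x^3 + 8x^2 + 5x + 4) + (3x^2 + 6x + 7). Hence a·b ≡ 3x^2 + 6x + 7 (mod f). (F_13[x]/(f) is a field with 13^3 = 2197 elements since f is irreducible of degree 3.)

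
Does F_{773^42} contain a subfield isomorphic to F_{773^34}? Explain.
No: F_{773^34} is not a subfield of F_{773^42}

F_{p^m} embeds in F_{p^n} iff m | n. Here 34 ∤ 42 (since 42 = 1·34 + 8 with remainder 8 ≠ 0), so F_{773^34} is not a subfield of F_{773^42}. Equivalently: if it were, the tower law would give 34 = [F_{773^34}:F_773] dividing [F_{773^42}:F_773] = 42, contradiction.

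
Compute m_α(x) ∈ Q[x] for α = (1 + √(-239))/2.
m_α(x) = x^2 - x + 60

From 2α - 1 = √(-239), squaring gives (2α - 1)^2 = -239, i.e. 4α^2 - 4α + 1 = -239, so α^2 - α + (1 + 239)/4 = 0. Since -239 ≡ 1 (mod 4), (1 + 239)/4 = 60 ∈ Z. The polynomial x^2 - x + 60 has discriminant 1 - 4·(60) = -239, which is not a perfect square in Q (d = -239 is squarefree and ≠ 1), so x^2 - x + 60 is irreducible over Q. It is the minimal polynomial of α.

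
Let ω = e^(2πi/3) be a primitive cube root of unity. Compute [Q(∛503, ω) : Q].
[Q(∛503, ω) : Q] = 6

[Q(∛503):Q] = 3 (min poly x^3 - 503, irreducible since 503 is not a perfect cube). [Q(ω):Q] = 2 (min poly x^2 + x + 1). Since Q(∛503) ⊂ R and ω ∉ R, we have ω ∉ Q(∛503), so x^2 + x + 1 remains irreducible over Q(∛503) and [Q(∛503, ω) : Q(∛503)] = 2. By the tower law, [Q(∛503, ω) : Q] = 3 · 2 = 6. (In fact Q(∛503, ω) is the splitting field of x^3 - 503 over Q.)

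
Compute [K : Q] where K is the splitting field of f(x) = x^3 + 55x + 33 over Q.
[K : Q] = 6

By the rational root test, any rational root of the monic integer polynomial f(x) = x^3 + 55x + 33 must be an integer dividing the constant term 33, i.e. one of ±{1, 3, 11, 33}. Evaluating: f(1) = 89, f(-1) = -23, f(3) = 225, f(-3) = -159, f(11) = 1969, f(-11) = -1903, f(33) = 37785, f(-33) = -37719; none is 0, so f has no rational root and is therefore irreducible over Q (a cubic with no linear factor over a field is irreducible). For an irreducible cubic, the Galois group is A_3 or S_3 according as the discriminant disc(f) = -4a^3 - 27b^2 = -4·(55)^3 - 27·(33)^2 = -694903 is or is not a square in Q. Here disc(f) = -694903 is not a perfect square in Q, so the Galois group of f over Q is not contained in A_3 and must be all of S_3. The splitting field has degree |S_3| = 6 over Q, so [K : Q] = 6.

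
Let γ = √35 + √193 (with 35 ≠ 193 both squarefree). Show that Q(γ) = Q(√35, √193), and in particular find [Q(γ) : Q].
[Q(γ) : Q] = 4 (equivalently, Q(γ) = Q(√35, √193))

Obviously Q(γ) ⊆ Q(√35, √193), and [Q(√35, √193):Q] = 4 (since 35, 193 are distinct squarefree integers > 1 with 6755 not a perfect square). To show equality we compute the minimal polynomial of γ. From γ = √35 + √193: γ^2 = 35 + 2√(6755) + 193 = 228 + 2√(6755), so γ^2 - 228 = 2√(6755); squaring, (γ^2 - 228)^2 = 4·6755, i.e. γ^4 - 456γ^2 + 51984 - 27020 = 0, i.e. γ^4 - 456γ^2 + 24964 = 0. So γ is a root of x^4 - 456x^2 + 24964. This polynomial is irreducible over Q: it has no rational root (each ±√35 ± √193 is irrational), and any factorization into two quadratics over Q would force √(6755) ∈ Q (pairing opposite roots) or √35, √193 ∈ Q (other pairings), all impossible. Hence [Q(γ):Q] = 4 = [Q(√35, √193):Q], so Q(γ) = Q(√35, √193).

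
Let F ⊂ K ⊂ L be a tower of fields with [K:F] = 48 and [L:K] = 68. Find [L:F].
[L:F] = 3264

The tower law says that for any tower of field extensions F ⊂ K ⊂ L with finite degrees, [L:F] = [L:K] · [K:F]. Here this gives [L:F] = 68 · 48 = 3264.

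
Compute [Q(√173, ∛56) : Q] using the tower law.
[Q(√173, ∛56) : Q] = 6

Let L = Q(√173, ∛56). Since Q(√173) ⊂ L and [Q(√173):Q] = 2, the tower law gives 2 | [L:Q]. Likewise Q(∛56) ⊂ L with [Q(∛56):Q] = 3 (because 56 is not a perfect cube), so 3 | [L:Q]. As gcd(2,3) = 1, [L:Q] is divisible by 6. Conversely L is generated over Q by √173 and ∛56, so [L:Q] ≤ 2·3 = 6. Therefore [Q(√173, ∛56) : Q] = 6.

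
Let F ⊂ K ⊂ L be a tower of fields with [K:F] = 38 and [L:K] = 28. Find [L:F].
[L:F] = 1064

The tower law says that for any tower of field extensions F ⊂ K ⊂ L with finite degrees, [L:F] = [L:K] · [K:F]. Here this gives [L:F] = 28 · 38 = 1064.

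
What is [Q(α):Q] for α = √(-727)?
[Q(α):Q] = 2

[Q(α):Q] equals the degree of the minimal polynomial of α. Here α^2 = -727 and x^2 + 727 is irreducible (d = -727 is squarefree, ≠ 1, hence not a square), so deg(m_α) = 2. Thus [Q(α):Q] = 2.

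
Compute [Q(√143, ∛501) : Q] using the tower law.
[Q(√143, ∛501) : Q] = 6

Let L = Q(√143, ∛501). Since Q(√143) ⊂ L and [Q(√143):Q] = 2, the tower law gives 2 | [L:Q]. Likewise Q(∛501) ⊂ L with [Q(∛501):Q] = 3 (because 501 is not a perfect cube), so 3 | [L:Q]. As gcd(2,3) = 1, [L:Q] is divisible by 6. Conversely L is generated over Q by √143 and ∛501, so [L:Q] ≤ 2·3 = 6. Therefore [Q(√143, ∛501) : Q] = 6.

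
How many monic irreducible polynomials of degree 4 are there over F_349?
There are 3708840450 monic irreducible polynomials of degree 4 over F_349

Each element of F_{349^4} that lies in no proper subfield is a root of exactly one monic irreducible of degree 4 over F_349, and each such polynomial has 4 distinct roots in F_{349^4}. By Möbius inversion the count is N_349(4) = (1/4) Σ_{d|4} μ(4/d) · 349^d = (1/4)(μ(4)·349^1 + μ(2)·349^2 + μ(1)·349^4) = 14835361800/4 = 3708840450.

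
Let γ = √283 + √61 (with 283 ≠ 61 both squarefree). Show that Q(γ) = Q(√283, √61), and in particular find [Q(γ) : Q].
[Q(γ) : Q] = 4 (equivalently, Q(γ) = Q(√283, √61))

Obviously Q(γ) ⊆ Q(√283, √61), and [Q(√283, √61):Q] = 4 (since 283, 61 are distinct squarefree integers > 1 with 17263 not a perfect square). To show equality we compute the minimal polynomial of γ. From γ = √283 + √61: γ^2 = 283 + 2√(17263) + 61 = 344 + 2√(17263), so γ^2 - 344 = 2√(17263); squaring, (γ^2 - 344)^2 = 4·17263, i.e. γ^4 - 688γ^2 + 118336 - 69052 = 0, i.e. γ^4 - 688γ^2 + 49284 = 0. So γ is a root of x^4 - 688x^2 + 49284. This polynomial is irreducible over Q: it has no rational root (each ±√283 ± √61 is irrational), and any factorization into two quadratics over Q would force √(17263) ∈ Q (pairing opposite roots) or √283, √61 ∈ Q (other pairings), all impossible. Hence [Q(γ):Q] = 4 = [Q(√283, √61):Q], so Q(γ) = Q(√283, √61).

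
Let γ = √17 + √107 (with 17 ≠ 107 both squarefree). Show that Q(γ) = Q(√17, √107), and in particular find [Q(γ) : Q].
[Q(γ) : Q] = 4 (equivalently, Q(γ) = Q(√17, √107))

Obviously Q(γ) ⊆ Q(√17, √107), and [Q(√17, √107):Q] = 4 (since 17, 107 are distinct squarefree integers > 1 with 1819 not a perfect square). To show equality we compute the minimal polynomial of γ. From γ = √17 + √107: γ^2 = 17 + 2√(1819) + 107 = 124 + 2√(1819), so γ^2 - 124 = 2√(1819); squaring, (γ^2 - 124)^2 = 4·1819, i.e. γ^4 - 248γ^2 + 15376 - 7276 = 0, i.e. γ^4 - 248γ^2 + 8100 = 0. So γ is a root of x^4 - 248x^2 + 8100. This polynomial is irreducible over Q: it has no rational root (each ±√17 ± √107 is irrational), and any factorization into two quadratics over Q would force √(1819) ∈ Q (pairing opposite roots) or √17, √107 ∈ Q (other pairings), all impossible. Hence [Q(γ):Q] = 4 = [Q(√17, √107):Q], so Q(γ) = Q(√17, √107).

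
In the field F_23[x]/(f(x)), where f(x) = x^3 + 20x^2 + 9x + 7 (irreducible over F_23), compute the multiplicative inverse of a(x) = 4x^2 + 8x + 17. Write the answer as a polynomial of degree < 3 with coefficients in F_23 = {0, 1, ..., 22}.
a(x)^(-1) ≡ 5x^2 + 7x (mod f(x))

Since f is irreducible over F_23, F_23[x]/(f) is a field and a(x) ≠ 0 has an inverse. Apply the extended Euclidean algorithm to f(x) and a(x) in F_23[x]: f(x) = (6x + 16)·a(x) + (9x + 11);  a(x) = (3x + 10)·(9x + 11) + (22). The last nonzero remainder is the constant 22 = gcd(f, a) in F_23. Back-substituting through the division chain expresses 22 = s(x)·a(x) + t(x)·f(x) with s(x) ≡ 18x^2 + 16x (mod f), so (18x^2 + 16x)·a(x) ≡ 22 (mod f). Multiplying by 22^(-1) ≡ 22 in F_23 gives a(x)^(-1) ≡ 22·(18x^2 + 16x) ≡ 5x^2 + 7x (mod f). Check: (4x^2 + 8x + 17)·(5x^2 + 7x) = 20x^4 + 22x^3 + 3x^2 + 4x ≡ 1 (mod x^3 + 20x^2 + 9x + 7).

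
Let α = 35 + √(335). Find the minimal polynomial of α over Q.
m_α(x) = x^2 - 70x + 890

From α - 35 = √(335), squaring gives (α - 35)^2 = 335, i.e. α^2 - 70α + 1225 = 335, so α^2 - 70α + 890 = 0. The discriminant of x^2 - 70x + 890 is (-70)^2 - 4·(890) = 4900 - 3560 = 1340, and 4·(335) is not a perfect square in Q since 335 is squarefree and ≠ 1. Hence x^2 - 70x + 890 is irreducible over Q and is the minimal polynomial of α.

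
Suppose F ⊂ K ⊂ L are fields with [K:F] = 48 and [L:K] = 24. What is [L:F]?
[L:F] = 1152

The tower law says that for any tower of field extensions F ⊂ K ⊂ L with finite degrees, [L:F] = [L:K] · [K:F]. Here this gives [L:F] = 24 · 48 = 1152.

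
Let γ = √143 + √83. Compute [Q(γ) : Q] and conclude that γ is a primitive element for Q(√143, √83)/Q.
[Q(γ) : Q] = 4 (equivalently, Q(γ) = Q(√143, √83))

Obviously Q(γ) ⊆ Q(√143, √83), and [Q(√143, √83):Q] = 4 (since 143, 83 are distinct squarefree integers > 1 with 11869 not a perfect square). To show equality we compute the minimal polynomial of γ. From γ = √143 + √83: γ^2 = 143 + 2√(11869) + 83 = 226 + 2√(11869), so γ^2 - 226 = 2√(11869); squaring, (γ^2 - 226)^2 = 4·11869, i.e. γ^4 - 452γ^2 + 51076 - 47476 = 0, i.e. γ^4 - 452γ^2 + 3600 = 0. So γ is a root of x^4 - 452x^2 + 3600. This polynomial is irreducible over Q: it has no rational root (each ±√143 ± √83 is irrational), and any factorization into two quadratics over Q would force √(11869) ∈ Q (pairing opposite roots) or √143, √83 ∈ Q (other pairings), all impossible. Hence [Q(γ):Q] = 4 = [Q(√143, √83):Q], so Q(γ) = Q(√143, √83).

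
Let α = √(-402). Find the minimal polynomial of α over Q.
m_α(x) = x^2 + 402

α satisfies α^2 + 402 = 0, so x^2 + 402 annihilates α. Since d = -402 is squarefree and ≠ 1, it is not a perfect square in Q, so x^2 + 402 has no rational root and is therefore irreducible over Q (a degree-2 polynomial over a field is irreducible iff it has no root). Hence m_α(x) = x^2 + 402.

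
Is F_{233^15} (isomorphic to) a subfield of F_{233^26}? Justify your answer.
No: F_{233^15} is not a subfield of F_{233^26}

F_{p^m} embeds in F_{p^n} iff m | n. Here 15 ∤ 26 (since 26 = 1·15 + 11 with remainder 11 ≠ 0), so F_{233^15} is not a subfield of F_{233^26}. Equivalently: if it were, the tower law would give 15 = [F_{233^15}:F_233] dividing [F_{233^26}:F_233] = 26, contradiction.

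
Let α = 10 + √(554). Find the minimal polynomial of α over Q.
m_α(x) = x^2 - 20x - 454

From α - 10 = √(554), squaring gives (α - 10)^2 = 554, i.e. α^2 - 20α + 100 = 554, so α^2 - 20α - 454 = 0. The discriminant of x^2 - 20x - 454 is (-20)^2 - 4·(-454) = 400 + 1816 = 2216, and 4·(554) is not a perfect square in Q since 554 is squarefree and ≠ 1. Hence x^2 - 20x - 454 is irreducible over Q and is the minimal polynomial of α.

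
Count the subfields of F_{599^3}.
F_{599^3} has 2 subfields

The subfields of F_{p^n} are exactly the fields F_{p^d} for d | n (each is the fixed field of the unique index-d subgroup of Gal(F_{p^n}/F_p) ≅ Z/nZ). The divisors of n = 3 are {1, 3}, giving 2 subfields: F_{599^1}, F_{599^3}.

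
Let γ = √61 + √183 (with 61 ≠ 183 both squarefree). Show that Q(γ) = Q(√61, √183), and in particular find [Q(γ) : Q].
[Q(γ) : Q] = 4 (equivalently, Q(γ) = Q(√61, √183))

Obviously Q(γ) ⊆ Q(√61, √183), and [Q(√61, √183):Q] = 4 (since 61, 183 are distinct squarefree integers > 1 with 11163 not a perfect square). To show equality we compute the minimal polynomial of γ. From γ = √61 + √183: γ^2 = 61 + 2√(11163) + 183 = 244 + 2√(11163), so γ^2 - 244 = 2√(11163); squaring, (γ^2 - 244)^2 = 4·11163, i.e. γ^4 - 488γ^2 + 59536 - 44652 = 0, i.e. γ^4 - 488γ^2 + 14884 = 0. So γ is a root of x^4 - 488x^2 + 14884. This polynomial is irreducible over Q: it has no rational root (each ±√61 ± √183 is irrational), and any factorization into two quadratics over Q would force √(11163) ∈ Q (pairing opposite roots) or √61, √183 ∈ Q (other pairings), all impossible. Hence [Q(γ):Q] = 4 = [Q(√61, √183):Q], so Q(γ) = Q(√61, √183).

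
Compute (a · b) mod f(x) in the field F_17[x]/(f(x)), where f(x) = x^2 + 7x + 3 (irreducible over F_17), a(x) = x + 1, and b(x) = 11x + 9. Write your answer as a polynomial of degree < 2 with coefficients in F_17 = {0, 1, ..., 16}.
a · b ≡ 11x + 10 (mod f(x))

Multiply in F_17[x]: a(x)·b(x) = (x + 1)·(11x + 9) = 11x^2 + 3x + 9. This has degree ≥ 2, so divide by f(x) over F_17: 11x^2 + 3x + 9 = (11)·(x^2 + 7x + 3) + (11x + 10). Hence a·b ≡ 11x + 10 (mod f). (F_17[x]/(f) is a field with 17^2 = 289 elements since f is irreducible of degree 2.)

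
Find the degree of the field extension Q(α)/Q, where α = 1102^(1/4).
[Q(α):Q] = 4

α is a root of x^4 - 1102. By Eisenstein's criterion at the prime p = 2 (which divides the constant term 1102 but p^2 = 4 does not, since 1102 is squarefree), x^4 - 1102 is irreducible over Q. Hence [Q(α):Q] = 4.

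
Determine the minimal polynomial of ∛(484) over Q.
m_α(x) = x^3 - 484

α satisfies α^3 = 484, so x^3 - 484 annihilates α. By the rational root test, a rational root p/q (in lowest terms) of x^3 - 484 would satisfy p^3 = 484 q^3, forcing q = 1 and p^3 = 484; but 484 is not a perfect cube, contradiction. A monic cubic over Q with no rational root is irreducible (any nontrivial factorization would include a linear factor). Hence x^3 - 484 is the minimal polynomial of α, and in particular [Q(α):Q] = 3.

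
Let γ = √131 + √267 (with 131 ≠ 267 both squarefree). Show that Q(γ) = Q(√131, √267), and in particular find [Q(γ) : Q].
[Q(γ) : Q] = 4 (equivalently, Q(γ) = Q(√131, √267))

Obviously Q(γ) ⊆ Q(√131, √267), and [Q(√131, √267):Q] = 4 (since 131, 267 are distinct squarefree integers > 1 with 34977 not a perfect square). To show equality we compute the minimal polynomial of γ. From γ = √131 + √267: γ^2 = 131 + 2√(34977) + 267 = 398 + 2√(34977), so γ^2 - 398 = 2√(34977); squaring, (γ^2 - 398)^2 = 4·34977, i.e. γ^4 - 796γ^2 + 158404 - 139908 = 0, i.e. γ^4 - 796γ^2 + 18496 = 0. So γ is a root of x^4 - 796x^2 + 18496. This polynomial is irreducible over Q: it has no rational root (each ±√131 ± √267 is irrational), and any factorization into two quadratics over Q would force √(34977) ∈ Q (pairing opposite roots) or √131, √267 ∈ Q (other pairings), all impossible. Hence [Q(γ):Q] = 4 = [Q(√131, √267):Q], so Q(γ) = Q(√131, √267).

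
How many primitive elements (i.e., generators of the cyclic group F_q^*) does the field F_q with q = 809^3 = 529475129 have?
There are φ(529475128) = 195955200 primitive elements

F_q^* is cyclic of order q - 1 = 529475128. A cyclic group of order m has exactly φ(m) generators. Here m = 529475128 = 2^3 · 7 · 13 · 19 · 101 · 379, so the number of primitive elements is φ(529475128) = 195955200.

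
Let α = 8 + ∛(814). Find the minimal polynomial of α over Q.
m_α(x) = x^3 - 24x^2 + 192x - 1326

Set β = α - 8 = ∛(814), so β^3 = 814. Then (α - 8)^3 - 814 = 0, i.e. α is a root of g(x) = (x - 8)^3 - 814 = x^3 - 24x^2 + 192x - 1326. Since g(x) = h(x - 8) where h(x) = x^3 - 814, and h is irreducible over Q (because 814 is not a perfect cube, so h has no rational root, and a monic cubic with no rational root is irreducible), g is also irreducible (irreducibility is preserved under the substitution x → x - 8). Hence m_α(x) = x^3 - 24x^2 + 192x - 1326.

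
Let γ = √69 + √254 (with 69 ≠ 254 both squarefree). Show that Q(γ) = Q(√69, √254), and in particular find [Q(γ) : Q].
[Q(γ) : Q] = 4 (equivalently, Q(γ) = Q(√69, √254))

Obviously Q(γ) ⊆ Q(√69, √254), and [Q(√69, √254):Q] = 4 (since 69, 254 are distinct squarefree integers > 1 with 17526 not a perfect square). To show equality we compute the minimal polynomial of γ. From γ = √69 + √254: γ^2 = 69 + 2√(17526) + 254 = 323 + 2√(17526), so γ^2 - 323 = 2√(17526); squaring, (γ^2 - 323)^2 = 4·17526, i.e. γ^4 - 646γ^2 + 104329 - 70104 = 0, i.e. γ^4 - 646γ^2 + 34225 = 0. So γ is a root of x^4 - 646x^2 + 34225. This polynomial is irreducible over Q: it has no rational root (each ±√69 ± √254 is irrational), and any factorization into two quadratics over Q would force √(17526) ∈ Q (pairing opposite roots) or √69, √254 ∈ Q (other pairings), all impossible. Hence [Q(γ):Q] = 4 = [Q(√69, √254):Q], so Q(γ) = Q(√69, √254).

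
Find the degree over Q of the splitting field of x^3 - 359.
[K : Q] = 6

The roots of x^3 - 359 are ∛359, ω∛359, ω^2∛359 where ω = e^(2πi/3) is a primitive cube root of unity, so K = Q(∛359, ω). Now [Q(∛359):Q] = 3 (since 359 is not a perfect cube, x^3 - 359 is irreducible) and [Q(ω):Q] = 2. Both 2 and 3 divide [K:Q], and [K:Q] ≤ 3·2 = 6, so [K:Q] = 6. (Equivalently: Q(∛359) ⊂ R but ω ∉ R, so [K : Q(∛359)] = 2.)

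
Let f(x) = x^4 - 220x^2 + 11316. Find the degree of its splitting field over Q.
[K : Q] = 4

Solving the quadratic in x^2: x^2 = (220 ± √(220^2 - 4·11316))/2 = (220 ± √3136)/2 = (220 ± 56)/2, giving x^2 = 138 or x^2 = 82. So f(x) = (x^2 - 138)(x^2 - 82) and the roots of f are ±√138, ±√82. Hence the splitting field is K = Q(√138, √82). Since 138 and 82 are distinct squarefree integers > 1, their product 11316 is not a perfect square, so √82 ∉ Q(√138). By the tower law [K:Q] = [Q(√138,√82):Q(√138)] · [Q(√138):Q] = 2 · 2 = 4.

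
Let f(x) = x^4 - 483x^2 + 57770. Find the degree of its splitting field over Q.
[K : Q] = 4

Solving the quadratic in x^2: x^2 = (483 ± √(483^2 - 4·57770))/2 = (483 ± √2209)/2 = (483 ± 47)/2, giving x^2 = 218 or x^2 = 265. So f(x) = (x^2 - 218)(x^2 - 265) and the roots of f are ±√218, ±√265. Hence the splitting field is K = Q(√218, √265). Since 218 and 265 are distinct squarefree integers > 1, their product 57770 is not a perfect square, so √265 ∉ Q(√218). By the tower law [K:Q] = [Q(√218,√265):Q(√218)] · [Q(√218):Q] = 2 · 2 = 4.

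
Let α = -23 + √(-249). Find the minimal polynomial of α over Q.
m_α(x) = x^2 + 46x + 778

From α + 23 = √(-249), squaring gives (α + 23)^2 = -249, i.e. α^2 + 46α + 529 = -249, so α^2 + 46α + 778 = 0. The discriminant of x^2 + 46x + 778 is (46)^2 - 4·(778) = 2116 - 3112 = -996, and 4·(-249) is not a perfect square in Q since -249 is squarefree and ≠ 1. Hence x^2 + 46x + 778 is irreducible over Q and is the minimal polynomial of α.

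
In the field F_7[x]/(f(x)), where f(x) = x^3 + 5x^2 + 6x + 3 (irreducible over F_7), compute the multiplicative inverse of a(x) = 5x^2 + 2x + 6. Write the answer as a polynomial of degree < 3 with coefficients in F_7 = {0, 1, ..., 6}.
a(x)^(-1) ≡ 6x^2 + 2x + 5 (mod f(x))

Since f is irreducible over F_7, F_7[x]/(f) is a field and a(x) ≠ 0 has an inverse. Apply the extended Euclidean algorithm to f(x) and a(x) in F_7[x]: f(x) = (3x + 4)·a(x) + (x);  a(x) = (5x + 2)·(x) + (6). The last nonzero remainder is the constant 6 = gcd(f, a) in F_7. Back-substituting through the division chain expresses 6 = s(x)·a(x) + t(x)·f(x) with s(x) ≡ x^2 + 5x + 2 (mod f), so (x^2 + 5x + 2)·a(x) ≡ 6 (mod f). Multiplying by 6^(-1) ≡ 6 in F_7 gives a(x)^(-1) ≡ 6·(x^2 + 5x + 2) ≡ 6x^2 + 2x + 5 (mod f). Check: (5x^2 + 2x + 6)·(6x^2 + 2x + 5) = 2x^4 + x^3 + 2x^2 + x + 2 ≡ 1 (mod x^3 + 5x^2 + 6x + 3).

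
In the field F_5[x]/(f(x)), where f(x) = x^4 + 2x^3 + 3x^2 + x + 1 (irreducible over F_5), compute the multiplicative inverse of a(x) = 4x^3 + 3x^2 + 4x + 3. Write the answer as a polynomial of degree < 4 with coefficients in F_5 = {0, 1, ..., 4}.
a(x)^(-1) ≡ x^3 + 3x^2 + 1 (mod f(x))

Since f is irreducible over F_5, F_5[x]/(f) is a field and a(x) ≠ 0 has an inverse. Apply the extended Euclidean algorithm to f(x) and a(x) in F_5[x]: f(x) = (4x)·a(x) + (2x^2 + 4x + 1);  a(x) = (2x)·(2x^2 + 4x + 1) + (2x + 3);  (2x^2 + 4x + 1) = (x + 3)·(2x + 3) + (2). The last nonzero remainder is the constant 2 = gcd(f, a) in F_5. Back-substituting through the division chain expresses 2 = s(x)·a(x) + t(x)·f(x) with s(x) ≡ 2x^3 + x^2 + 2 (mod f), so (2x^3 + x^2 + 2)·a(x) ≡ 2 (mod f). Multiplying by 2^(-1) ≡ 3 in F_5 gives a(x)^(-1) ≡ 3·(2x^3 + x^2 + 2) ≡ x^3 + 3x^2 + 1 (mod f). Check: (4x^3 + 3x^2 + 4x + 3)·(x^3 + 3x^2 + 1) = 4x^6 + 3x^4 + 4x^3 + 2x^2 + 4x + 3 ≡ 1 (mod x^4 + 2x^3 + 3x^2 + x + 1).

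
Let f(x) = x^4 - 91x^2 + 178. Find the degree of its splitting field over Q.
[K : Q] = 4

Solving the quadratic in x^2: x^2 = (91 ± √(91^2 - 4·178))/2 = (91 ± √7569)/2 = (91 ± 87)/2, giving x^2 = 2 or x^2 = 89. So f(x) = (x^2 - 2)(x^2 - 89) and the roots of f are ±√2, ±√89. Hence the splitting field is K = Q(√2, √89). Since 2 and 89 are distinct squarefree integers > 1, their product 178 is not a perfect square, so √89 ∉ Q(√2). By the tower law [K:Q] = [Q(√2,√89):Q(√2)] · [Q(√2):Q] = 2 · 2 = 4.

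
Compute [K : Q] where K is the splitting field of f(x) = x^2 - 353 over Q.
[K : Q] = 2

f(x) = x^2 - 353 factors as (x - √353)(x + √353). The splitting field is K = Q(√353). Since 353 is squarefree and > 1, it is not a perfect square, so x^2 - 353 is irreducible over Q and [Q(√353) : Q] = 2. Hence [K : Q] = 2.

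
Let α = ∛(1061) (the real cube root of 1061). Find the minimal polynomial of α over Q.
m_α(x) = x^3 - 1061

α satisfies α^3 = 1061, so x^3 - 1061 annihilates α. By the rational root test, a rational root p/q (in lowest terms) of x^3 - 1061 would satisfy p^3 = 1061 q^3, forcing q = 1 and p^3 = 1061; but 1061 is not a perfect cube, contradiction. A monic cubic over Q with no rational root is irreducible (any nontrivial factorization would include a linear factor). Hence x^3 - 1061 is the minimal polynomial of α, and in particular [Q(α):Q] = 3.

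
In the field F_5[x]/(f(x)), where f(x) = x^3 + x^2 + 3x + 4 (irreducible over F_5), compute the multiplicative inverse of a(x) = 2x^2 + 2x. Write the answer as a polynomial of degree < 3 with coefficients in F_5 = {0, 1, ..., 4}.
a(x)^(-1) ≡ x^2 + 3x + 3 (mod f(x))

Since f is irreducible over F_5, F_5[x]/(f) is a field and a(x) ≠ 0 has an inverse. Apply the extended Euclidean algorithm to f(x) and a(x) in F_5[x]: f(x) = (3x)·a(x) + (3x + 4);  a(x) = (4x + 2)·(3x + 4) + (2). The last nonzero remainder is the constant 2 = gcd(f, a) in F_5. Back-substituting through the division chain expresses 2 = s(x)·a(x) + t(x)·f(x) with s(x) ≡ 2x^2 + x + 1 (mod f), so (2x^2 + x + 1)·a(x) ≡ 2 (mod f). Multiplying by 2^(-1) ≡ 3 in F_5 gives a(x)^(-1) ≡ 3·(2x^2 + x + 1) ≡ x^2 + 3x + 3 (mod f). Check: (2x^2 + 2x)·(x^2 + 3x + 3) = 2x^4 + 3x^3 + 2x^2 + x ≡ 1 (mod x^3 + x^2 + 3x + 4).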